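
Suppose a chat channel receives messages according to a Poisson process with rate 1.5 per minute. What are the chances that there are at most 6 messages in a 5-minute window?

Over the interval, μ = 1.5 × 5 = 7.5 (a 5-minute window = 5 minutes).
P(N ≤ 6) = Σ_{j=0}^{6} e^(−μ) μ^j/j! ≈ 0.3782.

0.3782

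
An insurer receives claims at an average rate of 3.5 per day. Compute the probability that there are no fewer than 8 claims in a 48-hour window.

0.4013

Over the interval, μ = 3.5 × 2 = 7 (a 48-hour window = 2 days).
P(N ≥ 8) = 1 − P(N ≤ 7) = 1 − Σ_{j=0}^{7} e^(−μ) μ^j/j! ≈ 0.4013.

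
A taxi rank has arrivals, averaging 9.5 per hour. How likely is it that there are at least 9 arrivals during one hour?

With mean μ = 9.5 per hour,
P(N ≥ 9) = 1 − P(N ≤ 8) = 1 − Σ_{j=0}^{8} e^(−μ) μ^j/j! ≈ 0.6082.

0.6082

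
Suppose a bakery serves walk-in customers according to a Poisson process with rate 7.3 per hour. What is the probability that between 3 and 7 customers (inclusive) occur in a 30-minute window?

0.6730

Over the interval, μ = 7.3 × 0.5 = 3.65 (a 30-minute window = 0.5 hours).
P(3 ≤ N ≤ 7) = Σ_{j=3}^{7} e^(−3.65) · 3.65^j/j! ≈ 0.6730.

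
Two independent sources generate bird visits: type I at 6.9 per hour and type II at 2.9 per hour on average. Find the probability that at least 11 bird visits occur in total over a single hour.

Independent Poisson processes superpose: combined rate λ = 6.9 + 2.9 = 9.8 per hour.
So μ = 9.8.
P(N ≥ 11) = 1 − P(N ≤ 10) ≈ 0.3920.

0.3920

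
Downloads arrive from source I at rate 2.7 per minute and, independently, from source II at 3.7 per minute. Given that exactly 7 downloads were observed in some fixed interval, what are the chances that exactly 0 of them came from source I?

0.0216

Given the total, each event is independently from source I with probability p = λ_I/(λ_I+λ_II) = 2.7/6.4 ≈ 0.4219.
So K ~ Binomial(7, 2.7/6.4): P(K = 0) = C(7,0) · (2.7/6.4)^0 · (3.7/6.4)^7 ≈ 0.0216.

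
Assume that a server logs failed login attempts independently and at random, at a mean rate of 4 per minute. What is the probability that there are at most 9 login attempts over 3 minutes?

Over the interval, μ = 4 × 3 = 12 (3 minutes).
P(N ≤ 9) = Σ_{j=0}^{9} e^(−μ) μ^j/j! ≈ 0.2424.

0.2424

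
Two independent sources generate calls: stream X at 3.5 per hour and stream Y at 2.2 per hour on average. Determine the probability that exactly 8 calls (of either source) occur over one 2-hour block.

Independent Poisson processes superpose: combined rate λ = 3.5 + 2.2 = 5.7 per hour.
Over the interval, μ = 5.7 × 2 = 11.4 (a 2-hour block = 2 hours).
P(N = 8) = e^(−11.4) · 11.4^8/8! ≈ 0.0792.

0.0792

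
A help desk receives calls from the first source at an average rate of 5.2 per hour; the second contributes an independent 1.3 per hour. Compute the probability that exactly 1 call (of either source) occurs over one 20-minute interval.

Independent Poisson processes superpose: combined rate λ = 5.2 + 1.3 = 6.5 per hour.
Over the interval, μ = 6.5 × 1/3 ≈ 2.16667 (a 20-minute interval = 1/3 hours).
P(N = 1) = e^(−2.16667) · 2.16667^1/1! ≈ 0.2482.

0.2482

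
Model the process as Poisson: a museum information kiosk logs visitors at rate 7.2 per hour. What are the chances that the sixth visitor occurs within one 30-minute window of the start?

Over the interval, μ = 7.2 × 0.5 = 3.6 (a 30-minute window = 0.5 hours).
The sixth arrival falls in the interval iff at least 6 events occur there: P(S_6 ≤ t) = P(N ≥ 6) = 1 − P(N ≤ 5) ≈ 0.1559.

0.1559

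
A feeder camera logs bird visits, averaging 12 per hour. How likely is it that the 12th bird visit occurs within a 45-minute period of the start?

Over the interval, μ = 12 × 0.75 = 9 (a 45-minute period = 0.75 hours).
The 12th arrival falls in the interval iff at least 12 events occur there: P(S_12 ≤ t) = P(N ≥ 12) = 1 − P(N ≤ 11) ≈ 0.1970.

0.1970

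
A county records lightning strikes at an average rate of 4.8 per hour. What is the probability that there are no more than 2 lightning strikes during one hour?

0.1425

With mean μ = 4.8 per hour,
P(N ≤ 2) = Σ_{j=0}^{2} e^(−μ) μ^j/j! ≈ 0.1425.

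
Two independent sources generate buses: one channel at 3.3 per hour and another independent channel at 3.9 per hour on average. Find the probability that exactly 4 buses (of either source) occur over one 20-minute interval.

Independent Poisson processes superpose: combined rate λ = 3.3 + 3.9 = 7.2 per hour.
Over the interval, μ = 7.2 × 1/3 = 2.4 (a 20-minute interval = 1/3 hours).
P(N = 4) = e^(−2.4) · 2.4^4/4! ≈ 0.1254.

0.1254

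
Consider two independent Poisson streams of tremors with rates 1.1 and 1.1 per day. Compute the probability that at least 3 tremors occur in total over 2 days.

Independent Poisson processes superpose: combined rate λ = 1.1 + 1.1 = 2.2 per day.
Over the interval, μ = 2.2 × 2 = 4.4 (2 days).
P(N ≥ 3) = 1 − P(N ≤ 2) ≈ 0.8149.

0.8149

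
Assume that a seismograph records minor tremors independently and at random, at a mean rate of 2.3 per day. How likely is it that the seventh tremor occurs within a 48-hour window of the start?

Over the interval, μ = 2.3 × 2 = 4.6 (a 48-hour window = 2 days).
The seventh arrival falls in the interval iff at least 7 events occur there: P(S_7 ≤ t) = P(N ≥ 7) = 1 − P(N ≤ 6) ≈ 0.1820.

0.1820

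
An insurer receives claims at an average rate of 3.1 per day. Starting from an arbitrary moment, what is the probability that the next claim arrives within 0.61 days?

0.8491

Inter-arrival times are exponential with rate λ = 3.1 per day.
P(T ≤ 0.61) = 1 − e^(−λt) = 1 − e^(−3.1 × 0.61) = 1 − e^(−1.891) ≈ 0.8491.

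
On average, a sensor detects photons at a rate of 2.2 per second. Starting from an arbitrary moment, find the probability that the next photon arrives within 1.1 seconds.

Inter-arrival times are exponential with rate λ = 2.2 per second.
P(T ≤ 1.1) = 1 − e^(−λt) = 1 − e^(−2.2 × 1.1) = 1 − e^(−2.42) ≈ 0.9111.

0.9111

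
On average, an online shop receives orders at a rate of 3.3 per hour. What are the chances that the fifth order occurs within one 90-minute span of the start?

0.5507

Over the interval, μ = 3.3 × 1.5 = 4.95 (a 90-minute span = 1.5 hours).
The fifth arrival falls in the interval iff at least 5 events occur there: P(S_5 ≤ t) = P(N ≥ 5) = 1 − P(N ≤ 4) ≈ 0.5507.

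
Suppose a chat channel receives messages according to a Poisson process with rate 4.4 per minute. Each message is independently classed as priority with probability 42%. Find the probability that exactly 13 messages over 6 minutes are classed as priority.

Thinning: the messages that are classed as priority themselves form a Poisson process with rate 0.42 × 4.4 = 1.848 per minute.
Over the interval, μ = 1.848 × 6 = 11.088 (6 minutes).
P(N = 13) = e^(−11.088) · 11.088^13/13! ≈ 0.0940.

0.0940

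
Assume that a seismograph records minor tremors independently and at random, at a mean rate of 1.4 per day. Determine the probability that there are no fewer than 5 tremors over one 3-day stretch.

Over the interval, μ = 1.4 × 3 = 4.2 (a 3-day stretch = 3 days).
P(N ≥ 5) = 1 − P(N ≤ 4) = 1 − Σ_{j=0}^{4} e^(−μ) μ^j/j! ≈ 0.4102.

0.4102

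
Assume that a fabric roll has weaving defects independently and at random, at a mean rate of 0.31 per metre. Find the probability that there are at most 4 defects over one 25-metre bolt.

Over the interval, μ = 0.31 × 25 = 7.75 (a 25-metre bolt = 25 metres).
P(N ≤ 4) = Σ_{j=0}^{4} e^(−μ) μ^j/j! ≈ 0.1149.

0.1149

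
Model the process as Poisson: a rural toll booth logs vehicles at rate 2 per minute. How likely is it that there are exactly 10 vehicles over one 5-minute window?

Over the interval, μ = 2 × 5 = 10 (a 5-minute window = 5 minutes).
P(N = 10) = e^(−μ) μ^10/10! = e^(−10) · 10^10/3628800 ≈ 0.1251.

0.1251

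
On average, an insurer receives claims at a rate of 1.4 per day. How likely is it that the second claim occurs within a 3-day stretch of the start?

0.9220

Over the interval, μ = 1.4 × 3 = 4.2 (a 3-day stretch = 3 days).
The second arrival falls in the interval iff at least 2 events occur there: P(S_2 ≤ t) = P(N ≥ 2) = 1 − P(N ≤ 1) ≈ 0.9220.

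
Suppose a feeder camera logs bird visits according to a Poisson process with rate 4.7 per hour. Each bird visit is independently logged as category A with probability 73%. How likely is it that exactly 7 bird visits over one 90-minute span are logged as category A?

Thinning: the bird visits that are logged as category A themselves form a Poisson process with rate 0.73 × 4.7 = 3.431 per hour.
Over the interval, μ = 3.431 × 1.5 = 5.1465 (a 90-minute span = 1.5 hours).
P(N = 7) = e^(−5.1465) · 5.1465^7/7! ≈ 0.1104.

0.1104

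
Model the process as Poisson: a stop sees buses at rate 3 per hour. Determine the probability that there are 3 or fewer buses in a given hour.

With mean μ = 3 per hour,
P(N ≤ 3) = Σ_{j=0}^{3} e^(−μ) μ^j/j! ≈ 0.6472.

0.6472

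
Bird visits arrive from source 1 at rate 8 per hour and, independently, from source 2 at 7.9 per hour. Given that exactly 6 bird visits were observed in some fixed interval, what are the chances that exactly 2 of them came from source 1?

0.2314

Given the total, each event is independently from source 1 with probability p = λ_1/(λ_1+λ_2) = 8/15.9 ≈ 0.5031.
So K ~ Binomial(6, 8/15.9): P(K = 2) = C(6,2) · (8/15.9)^2 · (7.9/15.9)^4 ≈ 0.2314.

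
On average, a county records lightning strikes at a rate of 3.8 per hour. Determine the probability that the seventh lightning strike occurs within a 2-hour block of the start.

Over the interval, μ = 3.8 × 2 = 7.6 (a 2-hour block = 2 hours).
The seventh arrival falls in the interval iff at least 7 events occur there: P(S_7 ≤ t) = P(N ≥ 7) = 1 − P(N ≤ 6) ≈ 0.6354.

0.6354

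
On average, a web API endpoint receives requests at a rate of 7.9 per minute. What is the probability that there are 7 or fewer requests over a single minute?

0.4670

With mean μ = 7.9 per minute,
P(N ≤ 7) = Σ_{j=0}^{7} e^(−μ) μ^j/j! ≈ 0.4670.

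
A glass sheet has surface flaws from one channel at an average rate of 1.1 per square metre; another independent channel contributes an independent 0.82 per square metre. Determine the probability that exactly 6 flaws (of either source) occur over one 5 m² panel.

Independent Poisson processes superpose: combined rate λ = 1.1 + 0.82 = 1.92 per square metre.
Over the interval, μ = 1.92 × 5 = 9.6 (a 5 m² panel = 5 square metres).
P(N = 6) = e^(−9.6) · 9.6^6/6! ≈ 0.0736.

0.0736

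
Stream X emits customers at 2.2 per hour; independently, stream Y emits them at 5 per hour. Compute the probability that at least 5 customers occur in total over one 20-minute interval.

0.0959

Independent Poisson processes superpose: combined rate λ = 2.2 + 5 = 7.2 per hour.
Over the interval, μ = 7.2 × 1/3 = 2.4 (a 20-minute interval = 1/3 hours).
P(N ≥ 5) = 1 − P(N ≤ 4) ≈ 0.0959.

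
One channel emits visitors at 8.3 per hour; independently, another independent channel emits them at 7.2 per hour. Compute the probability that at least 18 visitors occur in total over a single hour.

0.2948

Independent Poisson processes superpose: combined rate λ = 8.3 + 7.2 = 15.5 per hour.
So μ = 15.5.
P(N ≥ 18) = 1 − P(N ≤ 17) ≈ 0.2948.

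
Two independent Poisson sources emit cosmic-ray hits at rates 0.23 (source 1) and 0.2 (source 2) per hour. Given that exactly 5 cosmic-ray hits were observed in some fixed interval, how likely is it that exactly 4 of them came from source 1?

Given the total, each event is independently from source 1 with probability p = λ_1/(λ_1+λ_2) = 0.23/0.43 ≈ 0.5349.
So K ~ Binomial(5, 0.23/0.43): P(K = 4) = C(5,4) · (0.23/0.43)^4 · (0.2/0.43)^1 ≈ 0.1904.

0.1904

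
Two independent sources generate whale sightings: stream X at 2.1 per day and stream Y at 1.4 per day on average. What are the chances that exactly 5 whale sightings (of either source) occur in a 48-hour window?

Independent Poisson processes superpose: combined rate λ = 2.1 + 1.4 = 3.5 per day.
Over the interval, μ = 3.5 × 2 = 7 (a 48-hour window = 2 days).
P(N = 5) = e^(−7) · 7^5/5! ≈ 0.1277.

0.1277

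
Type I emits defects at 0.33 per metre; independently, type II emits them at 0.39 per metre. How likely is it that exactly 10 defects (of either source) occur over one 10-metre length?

Independent Poisson processes superpose: combined rate λ = 0.33 + 0.39 = 0.72 per metre.
Over the interval, μ = 0.72 × 10 = 7.2 (a 10-metre length = 10 metres).
P(N = 10) = e^(−7.2) · 7.2^10/10! ≈ 0.0770.

0.0770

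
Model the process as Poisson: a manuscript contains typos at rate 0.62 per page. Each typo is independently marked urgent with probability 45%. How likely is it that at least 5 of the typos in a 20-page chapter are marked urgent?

Thinning: the typos that are marked urgent themselves form a Poisson process with rate 0.45 × 0.62 = 0.279 per page.
Over the interval, μ = 0.279 × 20 = 5.58 (a 20-page chapter = 20 pages).
P(N ≥ 5) = 1 − P(N ≤ 4) ≈ 0.6548.

0.6548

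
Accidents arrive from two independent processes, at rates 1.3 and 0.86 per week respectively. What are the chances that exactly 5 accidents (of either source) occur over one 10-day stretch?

Independent Poisson processes superpose: combined rate λ = 1.3 + 0.86 = 2.16 per week.
Over the interval, μ = 2.16 × 10/7 ≈ 3.08571 (a 10-day stretch = 10/7 weeks).
P(N = 5) = e^(−3.08571) · 3.08571^5/5! ≈ 0.1065.

0.1065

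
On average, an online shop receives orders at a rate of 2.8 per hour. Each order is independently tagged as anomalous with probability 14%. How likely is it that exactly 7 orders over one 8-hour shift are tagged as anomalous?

Thinning: the orders that are tagged as anomalous themselves form a Poisson process with rate 0.14 × 2.8 = 0.392 per hour.
Over the interval, μ = 0.392 × 8 = 3.136 (an 8-hour shift = 8 hours).
P(N = 7) = e^(−3.136) · 3.136^7/7! ≈ 0.0257.

0.0257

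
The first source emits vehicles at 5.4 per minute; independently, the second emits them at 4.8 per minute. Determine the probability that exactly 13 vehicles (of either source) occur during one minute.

Independent Poisson processes superpose: combined rate λ = 5.4 + 4.8 = 10.2 per minute.
So μ = 10.2.
P(N = 13) = e^(−10.2) · 10.2^13/13! ≈ 0.0772.

0.0772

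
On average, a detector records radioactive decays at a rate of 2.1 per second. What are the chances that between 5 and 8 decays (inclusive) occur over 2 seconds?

Over the interval, μ = 2.1 × 2 = 4.2 (2 seconds).
P(5 ≤ N ≤ 8) = Σ_{j=5}^{8} e^(−4.2) · 4.2^j/j! ≈ 0.3822.

0.3822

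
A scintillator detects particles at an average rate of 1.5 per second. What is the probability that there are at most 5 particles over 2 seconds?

Over the interval, μ = 1.5 × 2 = 3 (2 seconds).
P(N ≤ 5) = Σ_{j=0}^{5} e^(−μ) μ^j/j! ≈ 0.9161.

0.9161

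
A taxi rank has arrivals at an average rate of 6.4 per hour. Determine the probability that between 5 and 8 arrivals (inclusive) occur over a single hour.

0.5682

With mean μ = 6.4 per hour,
P(5 ≤ N ≤ 8) = Σ_{j=5}^{8} e^(−6.4) · 6.4^j/j! ≈ 0.5682.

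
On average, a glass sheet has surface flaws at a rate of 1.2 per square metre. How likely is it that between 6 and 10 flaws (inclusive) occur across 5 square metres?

Over the interval, μ = 1.2 × 5 = 6 (5 square metres).
P(6 ≤ N ≤ 10) = Σ_{j=6}^{10} e^(−6) · 6^j/j! ≈ 0.5117.

0.5117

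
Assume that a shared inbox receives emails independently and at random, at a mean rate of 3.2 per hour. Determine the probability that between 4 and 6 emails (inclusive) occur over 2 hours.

0.4234

Over the interval, μ = 3.2 × 2 = 6.4 (2 hours).
P(4 ≤ N ≤ 6) = Σ_{j=4}^{6} e^(−6.4) · 6.4^j/j! ≈ 0.4234.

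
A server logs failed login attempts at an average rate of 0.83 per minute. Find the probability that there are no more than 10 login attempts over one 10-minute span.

Over the interval, μ = 0.83 × 10 = 8.3 (a 10-minute span = 10 minutes).
P(N ≤ 10) = Σ_{j=0}^{10} e^(−μ) μ^j/j! ≈ 0.7850.

0.7850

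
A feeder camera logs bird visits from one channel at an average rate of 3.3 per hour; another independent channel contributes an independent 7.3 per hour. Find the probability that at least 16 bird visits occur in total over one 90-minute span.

Independent Poisson processes superpose: combined rate λ = 3.3 + 7.3 = 10.6 per hour.
Over the interval, μ = 10.6 × 1.5 = 15.9 (a 90-minute span = 1.5 hours).
P(N ≥ 16) = 1 − P(N ≤ 15) ≈ 0.5233.

0.5233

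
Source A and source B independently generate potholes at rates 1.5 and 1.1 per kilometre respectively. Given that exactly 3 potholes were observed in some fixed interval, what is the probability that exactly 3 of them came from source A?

0.1920

Given the total, each event is independently from source A with probability p = λ_A/(λ_A+λ_B) = 1.5/2.6 ≈ 0.5769.
So K ~ Binomial(3, 1.5/2.6): P(K = 3) = C(3,3) · (1.5/2.6)^3 · (1.1/2.6)^0 ≈ 0.1920.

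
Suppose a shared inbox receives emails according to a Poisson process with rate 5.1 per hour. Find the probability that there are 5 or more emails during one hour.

0.5769

With mean μ = 5.1 per hour,
P(N ≥ 5) = 1 − P(N ≤ 4) = 1 − Σ_{j=0}^{4} e^(−μ) μ^j/j! ≈ 0.5769.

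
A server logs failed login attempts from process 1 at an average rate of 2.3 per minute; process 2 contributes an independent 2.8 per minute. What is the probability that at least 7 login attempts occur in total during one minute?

Independent Poisson processes superpose: combined rate λ = 2.3 + 2.8 = 5.1 per minute.
So μ = 5.1.
P(N ≥ 7) = 1 − P(N ≤ 6) ≈ 0.2526.

0.2526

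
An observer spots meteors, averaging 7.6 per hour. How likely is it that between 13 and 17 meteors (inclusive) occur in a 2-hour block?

0.4803

Over the interval, μ = 7.6 × 2 = 15.2 (a 2-hour block = 2 hours).
P(13 ≤ N ≤ 17) = Σ_{j=13}^{17} e^(−15.2) · 15.2^j/j! ≈ 0.4803.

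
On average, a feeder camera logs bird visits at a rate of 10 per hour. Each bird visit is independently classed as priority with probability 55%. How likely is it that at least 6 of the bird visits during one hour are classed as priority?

Thinning: the bird visits that are classed as priority themselves form a Poisson process with rate 0.55 × 10 = 5.5 per hour.
So μ = 5.5.
P(N ≥ 6) = 1 − P(N ≤ 5) ≈ 0.4711.

0.4711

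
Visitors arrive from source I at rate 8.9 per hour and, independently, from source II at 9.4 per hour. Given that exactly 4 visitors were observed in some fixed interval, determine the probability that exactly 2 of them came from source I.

0.3744

Given the total, each event is independently from source I with probability p = λ_I/(λ_I+λ_II) = 8.9/18.3 ≈ 0.4863.
So K ~ Binomial(4, 8.9/18.3): P(K = 2) = C(4,2) · (8.9/18.3)^2 · (9.4/18.3)^2 ≈ 0.3744.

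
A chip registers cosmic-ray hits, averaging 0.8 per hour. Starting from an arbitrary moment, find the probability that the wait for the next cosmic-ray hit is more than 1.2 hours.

0.3829

The wait for the next event is exponential with rate λ = 0.8 per hour.
P(T > 1.2) = e^(−λt) = e^(−0.8 × 1.2) = e^(−0.96) ≈ 0.3829.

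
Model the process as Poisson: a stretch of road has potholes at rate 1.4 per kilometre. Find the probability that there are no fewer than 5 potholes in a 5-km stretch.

0.8270

Over the interval, μ = 1.4 × 5 = 7 (a 5-km stretch = 5 kilometres).
P(N ≥ 5) = 1 − P(N ≤ 4) = 1 − Σ_{j=0}^{4} e^(−μ) μ^j/j! ≈ 0.8270.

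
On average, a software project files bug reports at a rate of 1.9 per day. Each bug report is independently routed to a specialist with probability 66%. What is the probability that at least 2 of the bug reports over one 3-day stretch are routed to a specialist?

Thinning: the bug reports that are routed to a specialist themselves form a Poisson process with rate 0.66 × 1.9 = 1.254 per day.
Over the interval, μ = 1.254 × 3 = 3.762 (a 3-day stretch = 3 days).
P(N ≥ 2) = 1 − P(N ≤ 1) ≈ 0.8893.

0.8893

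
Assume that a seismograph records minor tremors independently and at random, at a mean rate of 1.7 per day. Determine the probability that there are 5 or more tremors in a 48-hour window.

0.2558

Over the interval, μ = 1.7 × 2 = 3.4 (a 48-hour window = 2 days).
P(N ≥ 5) = 1 − P(N ≤ 4) = 1 − Σ_{j=0}^{4} e^(−μ) μ^j/j! ≈ 0.2558.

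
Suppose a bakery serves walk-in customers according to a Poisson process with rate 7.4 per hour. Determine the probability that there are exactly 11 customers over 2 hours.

0.0698

Over the interval, μ = 7.4 × 2 = 14.8 (2 hours).
P(N = 11) = e^(−μ) μ^11/11! = e^(−14.8) · 14.8^11/39916800 ≈ 0.0698.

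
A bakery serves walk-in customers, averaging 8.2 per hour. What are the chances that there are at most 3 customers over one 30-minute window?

0.4142

Over the interval, μ = 8.2 × 0.5 = 4.1 (a 30-minute window = 0.5 hours).
P(N ≤ 3) = Σ_{j=0}^{3} e^(−μ) μ^j/j! ≈ 0.4142.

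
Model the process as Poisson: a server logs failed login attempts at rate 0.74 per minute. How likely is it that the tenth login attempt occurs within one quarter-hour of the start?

0.6702

Over the interval, μ = 0.74 × 15 = 11.1 (a quarter-hour = 15 minutes).
The tenth arrival falls in the interval iff at least 10 events occur there: P(S_10 ≤ t) = P(N ≥ 10) = 1 − P(N ≤ 9) ≈ 0.6702.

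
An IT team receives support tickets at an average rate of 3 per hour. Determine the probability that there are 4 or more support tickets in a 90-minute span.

0.6577

Over the interval, μ = 3 × 1.5 = 4.5 (a 90-minute span = 1.5 hours).
P(N ≥ 4) = 1 − P(N ≤ 3) = 1 − Σ_{j=0}^{3} e^(−μ) μ^j/j! ≈ 0.6577.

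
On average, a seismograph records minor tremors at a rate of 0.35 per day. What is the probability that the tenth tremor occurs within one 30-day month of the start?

0.6029

Over the interval, μ = 0.35 × 30 = 10.5 (a 30-day month = 30 days).
The tenth arrival falls in the interval iff at least 10 events occur there: P(S_10 ≤ t) = P(N ≥ 10) = 1 − P(N ≤ 9) ≈ 0.6029.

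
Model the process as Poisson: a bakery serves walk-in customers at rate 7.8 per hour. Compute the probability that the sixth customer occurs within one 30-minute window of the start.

Over the interval, μ = 7.8 × 0.5 = 3.9 (a 30-minute window = 0.5 hours).
The sixth arrival falls in the interval iff at least 6 events occur there: P(S_6 ≤ t) = P(N ≥ 6) = 1 − P(N ≤ 5) ≈ 0.1994.

0.1994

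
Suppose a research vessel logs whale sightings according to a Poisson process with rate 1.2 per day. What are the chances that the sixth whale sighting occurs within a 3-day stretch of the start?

0.1559

Over the interval, μ = 1.2 × 3 = 3.6 (a 3-day stretch = 3 days).
The sixth arrival falls in the interval iff at least 6 events occur there: P(S_6 ≤ t) = P(N ≥ 6) = 1 − P(N ≤ 5) ≈ 0.1559.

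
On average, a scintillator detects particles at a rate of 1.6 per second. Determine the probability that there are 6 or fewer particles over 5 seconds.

0.3134

Over the interval, μ = 1.6 × 5 = 8 (5 seconds).
P(N ≤ 6) = Σ_{j=0}^{6} e^(−μ) μ^j/j! ≈ 0.3134.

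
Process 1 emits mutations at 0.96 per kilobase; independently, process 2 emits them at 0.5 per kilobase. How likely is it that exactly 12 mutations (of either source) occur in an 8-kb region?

Independent Poisson processes superpose: combined rate λ = 0.96 + 0.5 = 1.46 per kilobase.
Over the interval, μ = 1.46 × 8 = 11.68 (an 8-kb region = 8 kilobases).
P(N = 12) = e^(−11.68) · 11.68^12/12! ≈ 0.1139.

0.1139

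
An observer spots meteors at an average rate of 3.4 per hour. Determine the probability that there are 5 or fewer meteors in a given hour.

With mean μ = 3.4 per hour,
P(N ≤ 5) = Σ_{j=0}^{5} e^(−μ) μ^j/j! ≈ 0.8705.

0.8705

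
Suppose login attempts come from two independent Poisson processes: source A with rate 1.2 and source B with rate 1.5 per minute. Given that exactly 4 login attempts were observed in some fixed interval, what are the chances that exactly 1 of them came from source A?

Given the total, each event is independently from source A with probability p = λ_A/(λ_A+λ_B) = 1.2/2.7 ≈ 0.4444.
So K ~ Binomial(4, 1.2/2.7): P(K = 1) = C(4,1) · (1.2/2.7)^1 · (1.5/2.7)^3 ≈ 0.3048.

0.3048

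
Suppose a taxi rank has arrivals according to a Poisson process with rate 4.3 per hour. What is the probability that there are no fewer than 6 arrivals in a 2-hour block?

Over the interval, μ = 4.3 × 2 = 8.6 (a 2-hour block = 2 hours).
P(N ≥ 6) = 1 − P(N ≤ 5) = 1 − Σ_{j=0}^{5} e^(−μ) μ^j/j! ≈ 0.8578.

0.8578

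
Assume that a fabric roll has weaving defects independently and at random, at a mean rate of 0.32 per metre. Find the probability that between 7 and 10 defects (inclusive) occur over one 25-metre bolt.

0.5025

Over the interval, μ = 0.32 × 25 = 8 (a 25-metre bolt = 25 metres).
P(7 ≤ N ≤ 10) = Σ_{j=7}^{10} e^(−8) · 8^j/j! ≈ 0.5025.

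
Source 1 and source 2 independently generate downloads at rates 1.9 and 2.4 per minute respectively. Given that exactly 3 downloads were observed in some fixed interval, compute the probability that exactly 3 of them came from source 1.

0.0863

Given the total, each event is independently from source 1 with probability p = λ_1/(λ_1+λ_2) = 1.9/4.3 ≈ 0.4419.
So K ~ Binomial(3, 1.9/4.3): P(K = 3) = C(3,3) · (1.9/4.3)^3 · (2.4/4.3)^0 ≈ 0.0863.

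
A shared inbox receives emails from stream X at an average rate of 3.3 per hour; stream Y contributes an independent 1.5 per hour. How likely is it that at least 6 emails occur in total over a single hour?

Independent Poisson processes superpose: combined rate λ = 3.3 + 1.5 = 4.8 per hour.
So μ = 4.8.
P(N ≥ 6) = 1 − P(N ≤ 5) ≈ 0.3490.

0.3490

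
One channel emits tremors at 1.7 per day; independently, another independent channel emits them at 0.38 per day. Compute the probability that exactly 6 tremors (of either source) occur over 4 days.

Independent Poisson processes superpose: combined rate λ = 1.7 + 0.38 = 2.08 per day.
Over the interval, μ = 2.08 × 4 = 8.32 (4 days).
P(N = 6) = e^(−8.32) · 8.32^6/6! ≈ 0.1122.

0.1122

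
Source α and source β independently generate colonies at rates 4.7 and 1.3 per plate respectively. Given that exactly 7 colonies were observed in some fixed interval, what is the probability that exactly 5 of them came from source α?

Given the total, each event is independently from source α with probability p = λ_α/(λ_α+λ_β) = 4.7/6 ≈ 0.7833.
So K ~ Binomial(7, 4.7/6): P(K = 5) = C(7,5) · (4.7/6)^5 · (1.3/6)^2 ≈ 0.2908.

0.2908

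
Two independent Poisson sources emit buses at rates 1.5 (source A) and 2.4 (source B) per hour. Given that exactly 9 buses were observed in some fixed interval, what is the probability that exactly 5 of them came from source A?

Given the total, each event is independently from source A with probability p = λ_A/(λ_A+λ_B) = 1.5/3.9 ≈ 0.3846.
So K ~ Binomial(9, 1.5/3.9): P(K = 5) = C(9,5) · (1.5/3.9)^5 · (2.4/3.9)^4 ≈ 0.1521.

0.1521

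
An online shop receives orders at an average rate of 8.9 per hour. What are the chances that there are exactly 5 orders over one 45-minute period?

Over the interval, μ = 8.9 × 0.75 = 6.675 (a 45-minute period = 0.75 hours).
P(N = 5) = e^(−μ) μ^5/5! = e^(−6.675) · 6.675^5/120 ≈ 0.1394.

0.1394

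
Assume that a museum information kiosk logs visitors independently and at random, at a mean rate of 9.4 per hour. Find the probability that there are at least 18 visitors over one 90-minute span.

Over the interval, μ = 9.4 × 1.5 = 14.1 (a 90-minute span = 1.5 hours).
P(N ≥ 18) = 1 − P(N ≤ 17) = 1 − Σ_{j=0}^{17} e^(−μ) μ^j/j! ≈ 0.1800.

0.1800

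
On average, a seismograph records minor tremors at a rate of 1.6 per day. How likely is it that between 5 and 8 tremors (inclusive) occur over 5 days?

0.4929

Over the interval, μ = 1.6 × 5 = 8 (5 days).
P(5 ≤ N ≤ 8) = Σ_{j=5}^{8} e^(−8) · 8^j/j! ≈ 0.4929.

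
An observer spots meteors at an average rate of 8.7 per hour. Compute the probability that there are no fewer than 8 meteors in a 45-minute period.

0.3309

Over the interval, μ = 8.7 × 0.75 = 6.525 (a 45-minute period = 0.75 hours).
P(N ≥ 8) = 1 − P(N ≤ 7) = 1 − Σ_{j=0}^{7} e^(−μ) μ^j/j! ≈ 0.3309.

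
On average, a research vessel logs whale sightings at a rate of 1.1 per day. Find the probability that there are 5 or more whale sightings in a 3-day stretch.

0.2374

Over the interval, μ = 1.1 × 3 = 3.3 (a 3-day stretch = 3 days).
P(N ≥ 5) = 1 − P(N ≤ 4) = 1 − Σ_{j=0}^{4} e^(−μ) μ^j/j! ≈ 0.2374.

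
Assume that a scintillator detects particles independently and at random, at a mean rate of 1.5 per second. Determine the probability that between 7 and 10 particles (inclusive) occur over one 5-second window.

Over the interval, μ = 1.5 × 5 = 7.5 (a 5-second window = 5 seconds).
P(7 ≤ N ≤ 10) = Σ_{j=7}^{10} e^(−7.5) · 7.5^j/j! ≈ 0.4841.

0.4841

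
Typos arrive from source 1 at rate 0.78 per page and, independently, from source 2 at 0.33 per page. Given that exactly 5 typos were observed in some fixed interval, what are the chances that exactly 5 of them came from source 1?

Given the total, each event is independently from source 1 with probability p = λ_1/(λ_1+λ_2) = 0.78/1.11 ≈ 0.7027.
So K ~ Binomial(5, 0.78/1.11): P(K = 5) = C(5,5) · (0.78/1.11)^5 · (0.33/1.11)^0 ≈ 0.1713.

0.1713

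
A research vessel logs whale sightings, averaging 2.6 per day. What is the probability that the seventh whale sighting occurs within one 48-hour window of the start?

Over the interval, μ = 2.6 × 2 = 5.2 (a 48-hour window = 2 days).
The seventh arrival falls in the interval iff at least 7 events occur there: P(S_7 ≤ t) = P(N ≥ 7) = 1 − P(N ≤ 6) ≈ 0.2676.

0.2676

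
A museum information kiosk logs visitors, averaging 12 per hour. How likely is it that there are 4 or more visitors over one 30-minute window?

Over the interval, μ = 12 × 0.5 = 6 (a 30-minute window = 0.5 hours).
P(N ≥ 4) = 1 − P(N ≤ 3) = 1 − Σ_{j=0}^{3} e^(−μ) μ^j/j! ≈ 0.8488.

0.8488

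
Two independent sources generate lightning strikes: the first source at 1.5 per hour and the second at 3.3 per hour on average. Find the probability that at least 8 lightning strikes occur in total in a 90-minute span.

0.4311

Independent Poisson processes superpose: combined rate λ = 1.5 + 3.3 = 4.8 per hour.
Over the interval, μ = 4.8 × 1.5 = 7.2 (a 90-minute span = 1.5 hours).
P(N ≥ 8) = 1 − P(N ≤ 7) ≈ 0.4311.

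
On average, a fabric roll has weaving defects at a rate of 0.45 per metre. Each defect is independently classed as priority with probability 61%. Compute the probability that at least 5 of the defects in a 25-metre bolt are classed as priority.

0.8141

Thinning: the defects that are classed as priority themselves form a Poisson process with rate 0.61 × 0.45 = 0.2745 per metre.
Over the interval, μ = 0.2745 × 25 = 6.8625 (a 25-metre bolt = 25 metres).
P(N ≥ 5) = 1 − P(N ≤ 4) ≈ 0.8141.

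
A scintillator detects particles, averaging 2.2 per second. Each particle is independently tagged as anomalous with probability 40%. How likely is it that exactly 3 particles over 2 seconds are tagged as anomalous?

0.1563

Thinning: the particles that are tagged as anomalous themselves form a Poisson process with rate 0.4 × 2.2 = 0.88 per second.
Over the interval, μ = 0.88 × 2 = 1.76 (2 seconds).
P(N = 3) = e^(−1.76) · 1.76^3/3! ≈ 0.1563.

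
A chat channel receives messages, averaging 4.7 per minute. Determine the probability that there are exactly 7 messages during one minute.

0.0914

With mean μ = 4.7 per minute,
P(N = 7) = e^(−μ) μ^7/7! = e^(−4.7) · 4.7^7/5040 ≈ 0.0914.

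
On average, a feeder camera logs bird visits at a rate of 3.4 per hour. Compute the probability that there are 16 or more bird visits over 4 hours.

0.2917

Over the interval, μ = 3.4 × 4 = 13.6 (4 hours).
P(N ≥ 16) = 1 − P(N ≤ 15) = 1 − Σ_{j=0}^{15} e^(−μ) μ^j/j! ≈ 0.2917.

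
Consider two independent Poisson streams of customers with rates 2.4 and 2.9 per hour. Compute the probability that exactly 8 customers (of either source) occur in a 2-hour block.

0.0985

Independent Poisson processes superpose: combined rate λ = 2.4 + 2.9 = 5.3 per hour.
Over the interval, μ = 5.3 × 2 = 10.6 (a 2-hour block = 2 hours).
P(N = 8) = e^(−10.6) · 10.6^8/8! ≈ 0.0985.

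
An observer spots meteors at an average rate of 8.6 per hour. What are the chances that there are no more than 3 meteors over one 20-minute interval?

Over the interval, μ = 8.6 × 1/3 ≈ 2.86667 (a 20-minute interval = 1/3 hours).
P(N ≤ 3) = Σ_{j=0}^{3} e^(−μ) μ^j/j! ≈ 0.6771.

0.6771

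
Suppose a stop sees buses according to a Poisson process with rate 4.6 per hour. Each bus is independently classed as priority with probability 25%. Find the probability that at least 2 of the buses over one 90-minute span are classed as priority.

Thinning: the buses that are classed as priority themselves form a Poisson process with rate 0.25 × 4.6 = 1.15 per hour.
Over the interval, μ = 1.15 × 1.5 = 1.725 (a 90-minute span = 1.5 hours).
P(N ≥ 2) = 1 − P(N ≤ 1) ≈ 0.5145.

0.5145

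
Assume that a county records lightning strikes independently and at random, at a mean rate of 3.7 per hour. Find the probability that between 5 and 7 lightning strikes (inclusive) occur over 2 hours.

Over the interval, μ = 3.7 × 2 = 7.4 (2 hours).
P(5 ≤ N ≤ 7) = Σ_{j=5}^{7} e^(−7.4) · 7.4^j/j! ≈ 0.3998.

0.3998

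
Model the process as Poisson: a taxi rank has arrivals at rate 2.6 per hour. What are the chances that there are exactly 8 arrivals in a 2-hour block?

0.0731

Over the interval, μ = 2.6 × 2 = 5.2 (a 2-hour block = 2 hours).
P(N = 8) = e^(−μ) μ^8/8! = e^(−5.2) · 5.2^8/40320 ≈ 0.0731.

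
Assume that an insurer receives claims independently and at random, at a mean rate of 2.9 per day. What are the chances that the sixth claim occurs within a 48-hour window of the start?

Over the interval, μ = 2.9 × 2 = 5.8 (a 48-hour window = 2 days).
The sixth arrival falls in the interval iff at least 6 events occur there: P(S_6 ≤ t) = P(N ≥ 6) = 1 − P(N ≤ 5) ≈ 0.5217.

0.5217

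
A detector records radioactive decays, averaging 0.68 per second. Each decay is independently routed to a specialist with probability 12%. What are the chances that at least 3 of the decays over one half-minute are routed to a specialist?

0.4428

Thinning: the decays that are routed to a specialist themselves form a Poisson process with rate 0.12 × 0.68 = 0.0816 per second.
Over the interval, μ = 0.0816 × 30 = 2.448 (a half-minute = 30 seconds).
P(N ≥ 3) = 1 − P(N ≤ 2) ≈ 0.4428.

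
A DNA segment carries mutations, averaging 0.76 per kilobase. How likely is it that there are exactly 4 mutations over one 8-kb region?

Over the interval, μ = 0.76 × 8 = 6.08 (an 8-kb region = 8 kilobases).
P(N = 4) = e^(−μ) μ^4/4! = e^(−6.08) · 6.08^4/24 ≈ 0.1303.

0.1303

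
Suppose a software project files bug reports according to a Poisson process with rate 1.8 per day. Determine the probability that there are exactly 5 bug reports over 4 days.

Over the interval, μ = 1.8 × 4 = 7.2 (4 days).
P(N = 5) = e^(−μ) μ^5/5! = e^(−7.2) · 7.2^5/120 ≈ 0.1204.

0.1204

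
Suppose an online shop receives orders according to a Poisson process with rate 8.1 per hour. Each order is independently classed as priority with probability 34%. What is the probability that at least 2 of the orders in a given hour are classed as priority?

0.7610

Thinning: the orders that are classed as priority themselves form a Poisson process with rate 0.34 × 8.1 = 2.754 per hour.
So μ = 2.754.
P(N ≥ 2) = 1 − P(N ≤ 1) ≈ 0.7610.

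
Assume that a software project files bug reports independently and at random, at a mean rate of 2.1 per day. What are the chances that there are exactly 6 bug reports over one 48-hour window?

0.1143

Over the interval, μ = 2.1 × 2 = 4.2 (a 48-hour window = 2 days).
P(N = 6) = e^(−μ) μ^6/6! = e^(−4.2) · 4.2^6/720 ≈ 0.1143.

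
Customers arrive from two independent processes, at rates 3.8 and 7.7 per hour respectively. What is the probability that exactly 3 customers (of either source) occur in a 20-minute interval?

Independent Poisson processes superpose: combined rate λ = 3.8 + 7.7 = 11.5 per hour.
Over the interval, μ = 11.5 × 1/3 ≈ 3.83333 (a 20-minute interval = 1/3 hours).
P(N = 3) = e^(−3.83333) · 3.83333^3/3! ≈ 0.2031.

0.2031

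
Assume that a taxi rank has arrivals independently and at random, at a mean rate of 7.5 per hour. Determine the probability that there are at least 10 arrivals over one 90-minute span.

0.6860

Over the interval, μ = 7.5 × 1.5 = 11.25 (a 90-minute span = 1.5 hours).
P(N ≥ 10) = 1 − P(N ≤ 9) = 1 − Σ_{j=0}^{9} e^(−μ) μ^j/j! ≈ 0.6860.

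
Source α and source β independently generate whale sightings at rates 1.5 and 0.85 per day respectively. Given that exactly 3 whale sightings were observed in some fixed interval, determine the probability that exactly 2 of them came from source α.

0.4421

Given the total, each event is independently from source α with probability p = λ_α/(λ_α+λ_β) = 1.5/2.35 ≈ 0.6383.
So K ~ Binomial(3, 1.5/2.35): P(K = 2) = C(3,2) · (1.5/2.35)^2 · (0.85/2.35)^1 ≈ 0.4421.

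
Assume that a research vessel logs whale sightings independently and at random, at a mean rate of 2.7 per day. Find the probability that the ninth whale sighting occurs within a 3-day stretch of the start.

Over the interval, μ = 2.7 × 3 = 8.1 (a 3-day stretch = 3 days).
The ninth arrival falls in the interval iff at least 9 events occur there: P(S_9 ≤ t) = P(N ≥ 9) = 1 − P(N ≤ 8) ≈ 0.4214.

0.4214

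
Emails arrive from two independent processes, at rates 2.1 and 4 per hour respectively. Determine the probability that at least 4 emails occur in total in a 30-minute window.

Independent Poisson processes superpose: combined rate λ = 2.1 + 4 = 6.1 per hour.
Over the interval, μ = 6.1 × 0.5 = 3.05 (a 30-minute window = 0.5 hours).
P(N ≥ 4) = 1 − P(N ≤ 3) ≈ 0.3640.

0.3640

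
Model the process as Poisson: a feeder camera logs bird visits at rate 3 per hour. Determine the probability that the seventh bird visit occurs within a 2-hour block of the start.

0.3937

Over the interval, μ = 3 × 2 = 6 (a 2-hour block = 2 hours).
The seventh arrival falls in the interval iff at least 7 events occur there: P(S_7 ≤ t) = P(N ≥ 7) = 1 − P(N ≤ 6) ≈ 0.3937.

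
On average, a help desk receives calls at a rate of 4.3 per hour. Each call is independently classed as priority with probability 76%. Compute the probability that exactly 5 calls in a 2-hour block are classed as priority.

Thinning: the calls that are classed as priority themselves form a Poisson process with rate 0.76 × 4.3 = 3.268 per hour.
Over the interval, μ = 3.268 × 2 = 6.536 (a 2-hour block = 2 hours).
P(N = 5) = e^(−6.536) · 6.536^5/5! ≈ 0.1442.

0.1442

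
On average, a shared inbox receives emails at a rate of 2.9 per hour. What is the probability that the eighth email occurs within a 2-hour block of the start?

Over the interval, μ = 2.9 × 2 = 5.8 (a 2-hour block = 2 hours).
The eighth arrival falls in the interval iff at least 8 events occur there: P(S_8 ≤ t) = P(N ≥ 8) = 1 − P(N ≤ 7) ≈ 0.2290.

0.2290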